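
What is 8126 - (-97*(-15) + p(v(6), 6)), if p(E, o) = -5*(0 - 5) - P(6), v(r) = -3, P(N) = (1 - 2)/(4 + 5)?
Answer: 59813/9 ≈ 6645.9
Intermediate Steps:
P(N) = -⅑ (P(N) = -1/9 = -1*⅑ = -⅑)
p(E, o) = 226/9 (p(E, o) = -5*(0 - 5) - 1*(-⅑) = -5*(-5) + ⅑ = 25 + ⅑ = 226/9)
8126 - (-97*(-15) + p(v(6), 6)) = 8126 - (-97*(-15) + 226/9) = 8126 - (1455 + 226/9) = 8126 - 1*13321/9 = 8126 - 13321/9 = 59813/9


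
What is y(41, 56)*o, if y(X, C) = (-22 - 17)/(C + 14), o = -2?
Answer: 39/35 ≈ 1.1143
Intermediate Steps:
y(X, C) = -39/(14 + C)
y(41, 56)*o = -39/(14 + 56)*(-2) = -39/70*(-2) = 39/35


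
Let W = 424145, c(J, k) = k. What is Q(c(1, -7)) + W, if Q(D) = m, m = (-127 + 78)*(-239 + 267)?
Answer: 422773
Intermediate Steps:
m = -1372 (m = -49*28 = -1372)
Q(D) = -1372
Q(c(1, -7)) + W = -1372 + 424145 = 422773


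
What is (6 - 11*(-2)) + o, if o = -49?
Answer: -21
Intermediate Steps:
(6 - 11*(-2)) + o = (6 - 11*(-2)) - 49 = (6 + 22) - 49 = 28 - 49 = -21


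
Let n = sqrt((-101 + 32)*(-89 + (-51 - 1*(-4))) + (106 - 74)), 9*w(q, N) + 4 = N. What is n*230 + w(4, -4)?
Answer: -8/9 + 460*sqrt(2354) ≈ 22317.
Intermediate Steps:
w(q, N) = -4/9 + N/9
n = 2*sqrt(2354) (n = sqrt(-69*(-89 + (-51 + 4)) + 32) = sqrt(-69*(-89 - 47) + 32) = sqrt(-69*(-136) + 32) = sqrt(9384 + 32) = sqrt(9416) = 2*sqrt(2354) ≈ 97.036)
n*230 + w(4, -4) = (2*sqrt(2354))*230 + (-4/9 + (1/9)*(-4)) = 460*sqrt(2354) + (-4/9 - 4/9) = 460*sqrt(2354) - 8/9 = -8/9 + 460*sqrt(2354)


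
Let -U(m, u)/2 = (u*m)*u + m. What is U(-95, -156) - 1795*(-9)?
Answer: 4640185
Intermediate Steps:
U(m, u) = -2*m - 2*m*u**2 (U(m, u) = -2*((u*m)*u + m) = -2*((m*u)*u + m) = -2*(m*u**2 + m) = -2*(m + m*u**2) = -2*m - 2*m*u**2)
U(-95, -156) - 1795*(-9) = -2*(-95)*(1 + (-156)**2) - 1795*(-9) = -2*(-95)*(1 + 24336) + 16155 = -2*(-95)*24337 + 16155 = 4624030 + 16155 = 4640185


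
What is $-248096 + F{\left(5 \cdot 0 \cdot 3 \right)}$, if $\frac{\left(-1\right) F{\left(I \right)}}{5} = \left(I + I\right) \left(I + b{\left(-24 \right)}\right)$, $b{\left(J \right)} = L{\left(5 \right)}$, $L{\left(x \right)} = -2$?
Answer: $-248096$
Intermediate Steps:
$b{\left(J \right)} = -2$
$F{\left(I \right)} = - 10 I \left(-2 + I\right)$ ($F{\left(I \right)} = - 5 \left(I + I\right) \left(I - 2\right) = - 5 \cdot 2 I \left(-2 + I\right) = - 10 I \left(-2 + I\right)$)
$-248096 + F{\left(5 \cdot 0 \cdot 3 \right)} = -248096 + 10 \cdot 5 \cdot 0 \cdot 3 \left(2 - 5 \cdot 0 \cdot 3\right) = -248096 + 10 \cdot 0 \cdot 3 \left(2 - 0 \cdot 3\right) = -248096 + 10 \cdot 0 \left(2 - 0\right) = -248096 + 10 \cdot 0 \left(2 + 0\right) = -248096 + 10 \cdot 0 \cdot 2 = -248096 + 0 = -248096$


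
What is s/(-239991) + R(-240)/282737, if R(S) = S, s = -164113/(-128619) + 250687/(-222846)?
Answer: -42361703456096575/49868116529886540522 ≈ -0.00084947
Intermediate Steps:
s = 1442938115/9554076558 (s = -164113*(-1/128619) + 250687*(-1/222846) = 164113/128619 - 250687/222846 = 1442938115/9554076558 ≈ 0.15103)
s/(-239991) + R(-240)/282737 = (1442938115/9554076558)/(-239991) - 240/282737 = (1442938115/9554076558)*(-1/239991) - 240*1/282737 = -1442938115/2292892387230978 - 240/282737 = -42361703456096575/49868116529886540522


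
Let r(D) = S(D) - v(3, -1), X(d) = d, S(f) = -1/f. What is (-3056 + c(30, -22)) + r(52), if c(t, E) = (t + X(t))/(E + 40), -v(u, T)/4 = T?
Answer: -476843/156 ≈ -3056.7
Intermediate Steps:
v(u, T) = -4*T
c(t, E) = 2*t/(40 + E) (c(t, E) = (t + t)/(E + 40) = (2*t)/(40 + E) = 2*t/(40 + E))
r(D) = -4 - 1/D (r(D) = -1/D - (-4)*(-1) = -1/D - 1*4 = -1/D - 4 = -4 - 1/D)
(-3056 + c(30, -22)) + r(52) = (-3056 + 2*30/(40 - 22)) + (-4 - 1/52) = (-3056 + 2*30/18) + (-4 - 1*1/52) = (-3056 + 2*30*(1/18)) + (-4 - 1/52) = (-3056 + 10/3) - 209/52 = -9158/3 - 209/52 = -476843/156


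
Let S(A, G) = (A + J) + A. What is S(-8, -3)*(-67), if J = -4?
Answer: 1340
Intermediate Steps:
S(A, G) = -4 + 2*A (S(A, G) = (A - 4) + A = (-4 + A) + A = -4 + 2*A)
S(-8, -3)*(-67) = (-4 + 2*(-8))*(-67) = (-4 - 16)*(-67) = -20*(-67) = 1340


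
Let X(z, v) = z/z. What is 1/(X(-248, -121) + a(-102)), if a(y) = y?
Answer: -1/101 ≈ -0.0099010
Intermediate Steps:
X(z, v) = 1
1/(X(-248, -121) + a(-102)) = 1/(1 - 102) = 1/(-101) = -1/101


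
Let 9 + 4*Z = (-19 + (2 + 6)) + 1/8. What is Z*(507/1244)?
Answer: -80613/39808 ≈ -2.0250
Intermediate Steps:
Z = -159/32 (Z = -9/4 + ((-19 + (2 + 6)) + 1/8)/4 = -9/4 + ((-19 + 8) + ⅛)/4 = -9/4 + (-11 + ⅛)/4 = -9/4 + (¼)*(-87/8) = -9/4 - 87/32 = -159/32 ≈ -4.9688)
Z*(507/1244) = -80613/(32*1244) = -159/32*507/1244 = -80613/39808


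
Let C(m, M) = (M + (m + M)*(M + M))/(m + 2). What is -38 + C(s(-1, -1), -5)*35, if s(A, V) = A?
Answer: 1887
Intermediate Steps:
C(m, M) = (M + 2*M*(M + m))/(2 + m) (C(m, M) = (M + (M + m)*(2*M))/(2 + m) = (M + 2*M*(M + m))/(2 + m))
-38 + C(s(-1, -1), -5)*35 = -38 - 5*(1 + 2*(-5) + 2*(-1))/(2 - 1)*35 = -38 - 5*(1 - 10 - 2)/1*35 = -38 - 5*1*(-11)*35 = -38 + 55*35 = -38 + 1925 = 1887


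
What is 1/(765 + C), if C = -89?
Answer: 1/676 ≈ 0.0014793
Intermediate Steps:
1/(765 + C) = 1/(765 - 89) = 1/676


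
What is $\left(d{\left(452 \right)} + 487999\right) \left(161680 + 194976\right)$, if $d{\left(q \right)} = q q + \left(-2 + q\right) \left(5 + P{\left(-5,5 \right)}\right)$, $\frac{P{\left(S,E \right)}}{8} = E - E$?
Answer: $247716494768$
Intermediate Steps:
$P{\left(S,E \right)} = 0$ ($P{\left(S,E \right)} = 8 \left(E - E\right) = 8 \cdot 0 = 0$)
$d{\left(q \right)} = -10 + q^{2} + 5 q$ ($d{\left(q \right)} = q q + \left(-2 + q\right) \left(5 + 0\right) = q^{2} + \left(-2 + q\right) 5 = q^{2} + \left(-10 + 5 q\right) = -10 + q^{2} + 5 q$)
$\left(d{\left(452 \right)} + 487999\right) \left(161680 + 194976\right) = \left(\left(-10 + 452^{2} + 5 \cdot 452\right) + 487999\right) \left(161680 + 194976\right) = \left(\left(-10 + 204304 + 2260\right) + 487999\right) 356656 = \left(206554 + 487999\right) 356656 = 694553 \cdot 356656 = 247716494768$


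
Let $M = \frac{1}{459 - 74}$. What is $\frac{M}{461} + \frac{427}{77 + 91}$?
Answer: $\frac{10826609}{4259640} \approx 2.5417$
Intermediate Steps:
$M = \frac{1}{385} \approx 0.0025974$
$\frac{M}{461} + \frac{427}{77 + 91} = \frac{1}{385 \cdot 461} + \frac{427}{77 + 91} = \frac{1}{385} \cdot \frac{1}{461} + \frac{427}{168} = \frac{1}{177485} + 427 \cdot \frac{1}{168} = \frac{1}{177485} + \frac{61}{24} = \frac{10826609}{4259640}$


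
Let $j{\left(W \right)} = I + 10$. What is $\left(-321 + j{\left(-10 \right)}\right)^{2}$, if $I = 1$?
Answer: $96100$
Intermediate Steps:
$j{\left(W \right)} = 11$ ($j{\left(W \right)} = 1 + 10 = 11$)
$\left(-321 + j{\left(-10 \right)}\right)^{2} = \left(-321 + 11\right)^{2} = \left(-310\right)^{2} = 96100$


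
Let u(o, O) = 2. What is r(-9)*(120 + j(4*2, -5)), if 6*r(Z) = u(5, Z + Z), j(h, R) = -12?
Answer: 36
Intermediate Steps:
r(Z) = 1/3 (r(Z) = (1/6)*2 = 1/3)
r(-9)*(120 + j(4*2, -5)) = (120 - 12)/3 = (1/3)*108 = 36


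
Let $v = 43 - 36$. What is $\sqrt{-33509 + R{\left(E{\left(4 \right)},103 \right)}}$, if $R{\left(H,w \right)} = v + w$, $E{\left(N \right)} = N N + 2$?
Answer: $3 i \sqrt{3711} \approx 182.75 i$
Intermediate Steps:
$v = 7$ ($v = 43 - 36 = 7$)
$E{\left(N \right)} = 2 + N^{2}$ ($E{\left(N \right)} = N^{2} + 2 = 2 + N^{2}$)
$R{\left(H,w \right)} = 7 + w$
$\sqrt{-33509 + R{\left(E{\left(4 \right)},103 \right)}} = \sqrt{-33509 + \left(7 + 103\right)} = \sqrt{-33509 + 110} = \sqrt{-33399} = 3 i \sqrt{3711}$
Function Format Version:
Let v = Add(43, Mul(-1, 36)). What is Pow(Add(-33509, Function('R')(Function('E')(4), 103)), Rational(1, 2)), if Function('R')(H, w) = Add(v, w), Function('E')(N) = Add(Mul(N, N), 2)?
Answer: Mul(3, I, Pow(3711, Rational(1, 2))) ≈ Mul(182.75, I)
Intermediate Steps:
v = 7 (v = Add(43, -36) = 7)
Function('E')(N) = Add(2, Pow(N, 2)) (Function('E')(N) = Add(Pow(N, 2), 2) = Add(2, Pow(N, 2)))
Function('R')(H, w) = Add(7, w)
Pow(Add(-33509, Function('R')(Function('E')(4), 103)), Rational(1, 2)) = Pow(Add(-33509, Add(7, 103)), Rational(1, 2)) = Pow(Add(-33509, 110), Rational(1, 2)) = Pow(-33399, Rational(1, 2)) = Mul(3, I, Pow(3711, Rational(1, 2)))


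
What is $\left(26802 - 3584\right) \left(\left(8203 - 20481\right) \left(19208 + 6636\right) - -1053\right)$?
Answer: $-7367340241222$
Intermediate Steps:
$\left(26802 - 3584\right) \left(\left(8203 - 20481\right) \left(19208 + 6636\right) - -1053\right) = 23218 \left(\left(-12278\right) 25844 + \left(1125 - 72\right)\right) = 23218 \left(-317312632 + 1053\right) = 23218 \left(-317311579\right) = -7367340241222$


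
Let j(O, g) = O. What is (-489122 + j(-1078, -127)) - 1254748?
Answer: -1744948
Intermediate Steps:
(-489122 + j(-1078, -127)) - 1254748 = (-489122 - 1078) - 1254748 = -490200 - 1254748 = -1744948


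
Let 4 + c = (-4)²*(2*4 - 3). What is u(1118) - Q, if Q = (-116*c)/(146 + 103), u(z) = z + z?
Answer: 565580/249 ≈ 2271.4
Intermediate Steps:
c = 76 (c = -4 + (-4)²*(2*4 - 3) = -4 + 16*(8 - 3) = -4 + 16*5 = -4 + 80 = 76)
u(z) = 2*z
Q = -8816/249 (Q = (-116*76)/(146 + 103) = -8816/249 ≈ -35.406)
u(1118) - Q = 2*1118 - 1*(-8816/249) = 2236 + 8816/249 = 565580/249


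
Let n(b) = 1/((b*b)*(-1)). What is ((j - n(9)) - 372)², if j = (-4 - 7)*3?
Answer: 1076102416/6561 ≈ 1.6402e+5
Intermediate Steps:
j = -33 (j = -11*3 = -33)
n(b) = -1/b² (n(b) = 1/(b²*(-1)) = 1/(-b²) = -1/b²)
((j - n(9)) - 372)² = ((-33 - (-1)/9²) - 372)² = ((-33 - (-1)/81) - 372)² = ((-33 - 1*(-1/81)) - 372)² = ((-33 + 1/81) - 372)² = (-2672/81 - 372)² = (-32804/81)² = 1076102416/6561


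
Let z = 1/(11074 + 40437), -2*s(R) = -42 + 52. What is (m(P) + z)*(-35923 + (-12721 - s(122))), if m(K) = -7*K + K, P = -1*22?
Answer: -330718594467/51511 ≈ -6.4204e+6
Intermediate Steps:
s(R) = -5 (s(R) = -(-42 + 52)/2 = -1/2*10 = -5)
z = 1/51511 ≈ 1.9413e-5
P = -22
m(K) = -6*K
(m(P) + z)*(-35923 + (-12721 - s(122))) = (-6*(-22) + 1/51511)*(-35923 + (-12721 - 1*(-5))) = (132 + 1/51511)*(-35923 + (-12721 + 5)) = 6799453*(-35923 - 12716)/51511 = (6799453/51511)*(-48639) = -330718594467/51511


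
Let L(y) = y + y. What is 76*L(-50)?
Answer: -7600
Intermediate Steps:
L(y) = 2*y
76*L(-50) = 76*(2*(-50)) = 76*(-100) = -7600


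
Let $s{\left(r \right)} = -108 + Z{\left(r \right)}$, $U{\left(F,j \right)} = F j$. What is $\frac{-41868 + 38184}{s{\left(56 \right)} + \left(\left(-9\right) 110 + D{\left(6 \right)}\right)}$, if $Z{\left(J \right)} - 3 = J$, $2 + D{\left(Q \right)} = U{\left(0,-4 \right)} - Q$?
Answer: $\frac{1228}{349} \approx 3.5186$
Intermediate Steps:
$D{\left(Q \right)} = -2 - Q$ ($D{\left(Q \right)} = -2 + \left(0 \left(-4\right) - Q\right) = -2 + \left(0 - Q\right) = -2 - Q$)
$Z{\left(J \right)} = 3 + J$
$s{\left(r \right)} = -105 + r$ ($s{\left(r \right)} = -108 + \left(3 + r\right) = -105 + r$)
$\frac{-41868 + 38184}{s{\left(56 \right)} + \left(\left(-9\right) 110 + D{\left(6 \right)}\right)} = \frac{-41868 + 38184}{\left(-105 + 56\right) - 998} = - \frac{3684}{-49 - 998} = - \frac{3684}{-1047} = \left(-3684\right) \left(- \frac{1}{1047}\right) = \frac{1228}{349}$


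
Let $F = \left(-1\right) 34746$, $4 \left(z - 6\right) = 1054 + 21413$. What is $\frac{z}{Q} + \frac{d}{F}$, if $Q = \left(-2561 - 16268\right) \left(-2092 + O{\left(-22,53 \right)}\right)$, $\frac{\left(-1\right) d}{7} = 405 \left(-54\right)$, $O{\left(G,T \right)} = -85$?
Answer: $- \frac{597626280657}{135644191316} \approx -4.4058$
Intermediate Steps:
$d = 153090$ ($d = - 7 \cdot 405 \left(-54\right) = \left(-7\right) \left(-21870\right) = 153090$)
$z = \frac{22491}{4}$ ($z = 6 + \frac{1054 + 21413}{4} = 6 + \frac{1}{4} \cdot 22467 = 6 + \frac{22467}{4} = \frac{22491}{4} \approx 5622.8$)
$Q = 40990733$ ($Q = \left(-2561 - 16268\right) \left(-2092 - 85\right) = \left(-18829\right) \left(-2177\right) = 40990733$)
$F = -34746$
$\frac{z}{Q} + \frac{d}{F} = \frac{22491}{4 \cdot 40990733} + \frac{153090}{-34746} = \frac{22491}{4} \cdot \frac{1}{40990733} + 153090 \left(- \frac{1}{34746}\right) = \frac{3213}{23423276} - \frac{25515}{5791} = - \frac{597626280657}{135644191316}$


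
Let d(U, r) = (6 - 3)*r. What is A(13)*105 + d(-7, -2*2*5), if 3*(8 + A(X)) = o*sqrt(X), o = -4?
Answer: -900 - 140*sqrt(13) ≈ -1404.8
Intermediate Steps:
d(U, r) = 3*r
A(X) = -8 - 4*sqrt(X)/3 (A(X) = -8 + (-4*sqrt(X))/3 = -8 - 4*sqrt(X)/3)
A(13)*105 + d(-7, -2*2*5) = (-8 - 4*sqrt(13)/3)*105 + 3*(-2*2*5) = (-840 - 140*sqrt(13)) + 3*(-4*5) = (-840 - 140*sqrt(13)) + 3*(-20) = (-840 - 140*sqrt(13)) - 60 = -900 - 140*sqrt(13)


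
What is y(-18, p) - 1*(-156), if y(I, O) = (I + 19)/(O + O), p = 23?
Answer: 7177/46 ≈ 156.02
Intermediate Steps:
y(I, O) = (19 + I)/(2*O) (y(I, O) = (19 + I)/((2*O)) = (19 + I)*(1/(2*O)) = (19 + I)/(2*O))
y(-18, p) - 1*(-156) = (1/2)*(19 - 18)/23 - 1*(-156) = (1/2)*(1/23)*1 + 156 = 1/46 + 156 = 7177/46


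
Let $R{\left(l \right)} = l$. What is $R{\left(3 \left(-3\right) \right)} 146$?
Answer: $-1314$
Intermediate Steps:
$R{\left(3 \left(-3\right) \right)} 146 = 3 \left(-3\right) 146 = \left(-9\right) 146 = -1314$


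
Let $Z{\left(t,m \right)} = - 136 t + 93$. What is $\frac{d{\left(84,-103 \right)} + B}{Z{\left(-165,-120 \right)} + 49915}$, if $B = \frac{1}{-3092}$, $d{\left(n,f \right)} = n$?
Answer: $\frac{259727}{224009216} \approx 0.0011594$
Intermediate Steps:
$Z{\left(t,m \right)} = 93 - 136 t$
$B = - \frac{1}{3092} \approx -0.00032342$
$\frac{d{\left(84,-103 \right)} + B}{Z{\left(-165,-120 \right)} + 49915} = \frac{84 - \frac{1}{3092}}{\left(93 - -22440\right) + 49915} = \frac{259727}{3092 \left(\left(93 + 22440\right) + 49915\right)} = \frac{259727}{3092 \left(22533 + 49915\right)} = \frac{259727}{3092 \cdot 72448} = \frac{259727}{3092} \cdot \frac{1}{72448} = \frac{259727}{224009216}$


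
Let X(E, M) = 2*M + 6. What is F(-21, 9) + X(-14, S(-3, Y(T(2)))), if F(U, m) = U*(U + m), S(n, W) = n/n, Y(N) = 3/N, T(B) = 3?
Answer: 260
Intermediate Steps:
S(n, W) = 1
X(E, M) = 6 + 2*M
F(-21, 9) + X(-14, S(-3, Y(T(2)))) = -21*(-21 + 9) + (6 + 2*1) = -21*(-12) + (6 + 2) = 252 + 8 = 260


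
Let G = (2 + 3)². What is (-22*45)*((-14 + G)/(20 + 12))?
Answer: -5445/16 ≈ -340.31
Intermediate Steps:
G = 25 (G = 5² = 25)
(-22*45)*((-14 + G)/(20 + 12)) = (-22*45)*((-14 + 25)/(20 + 12)) = -10890/32 = -990*11/32 = -5445/16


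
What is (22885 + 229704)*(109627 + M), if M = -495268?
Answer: -97408674549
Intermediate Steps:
(22885 + 229704)*(109627 + M) = (22885 + 229704)*(109627 - 495268) = 252589*(-385641) = -97408674549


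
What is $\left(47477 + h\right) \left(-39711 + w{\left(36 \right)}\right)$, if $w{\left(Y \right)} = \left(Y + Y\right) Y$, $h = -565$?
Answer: $-1741326528$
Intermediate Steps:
$w{\left(Y \right)} = 2 Y^{2}$ ($w{\left(Y \right)} = 2 Y Y = 2 Y^{2}$)
$\left(47477 + h\right) \left(-39711 + w{\left(36 \right)}\right) = \left(47477 - 565\right) \left(-39711 + 2 \cdot 36^{2}\right) = 46912 \left(-39711 + 2 \cdot 1296\right) = 46912 \left(-39711 + 2592\right) = 46912 \left(-37119\right) = -1741326528$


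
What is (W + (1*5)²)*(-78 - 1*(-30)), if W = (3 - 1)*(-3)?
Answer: -912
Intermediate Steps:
W = -6 (W = 2*(-3) = -6)
(W + (1*5)²)*(-78 - 1*(-30)) = (-6 + (1*5)²)*(-78 - 1*(-30)) = (-6 + 5²)*(-78 + 30) = (-6 + 25)*(-48) = 19*(-48) = -912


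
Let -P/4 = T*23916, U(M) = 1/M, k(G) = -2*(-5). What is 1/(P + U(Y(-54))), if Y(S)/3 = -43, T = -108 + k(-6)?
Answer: 129/1209384287 ≈ 1.0667e-7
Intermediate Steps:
k(G) = 10
T = -98 (T = -108 + 10 = -98)
Y(S) = -129 (Y(S) = 3*(-43) = -129)
P = 9375072 (P = -(-392)*23916 = -4*(-2343768) = 9375072)
1/(P + U(Y(-54))) = 1/(9375072 + 1/(-129)) = 1/(9375072 - 1/129) = 1/(1209384287/129) = 129/1209384287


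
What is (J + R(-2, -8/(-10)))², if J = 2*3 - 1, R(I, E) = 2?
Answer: 49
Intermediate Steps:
J = 5 (J = 6 - 1 = 5)
(J + R(-2, -8/(-10)))² = (5 + 2)² = 7² = 49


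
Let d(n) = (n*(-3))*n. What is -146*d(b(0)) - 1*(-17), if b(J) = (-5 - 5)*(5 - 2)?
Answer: 394217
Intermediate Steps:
b(J) = -30 (b(J) = -10*3 = -30)
d(n) = -3*n² (d(n) = (-3*n)*n = -3*n²)
-146*d(b(0)) - 1*(-17) = -(-438)*(-30)² - 1*(-17) = -(-438)*900 + 17 = -146*(-2700) + 17 = 394200 + 17 = 394217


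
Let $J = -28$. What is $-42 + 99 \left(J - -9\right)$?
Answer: $-1923$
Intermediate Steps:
$-42 + 99 \left(J - -9\right) = -42 + 99 \left(-28 - -9\right) = -42 + 99 \left(-28 + 9\right) = -42 + 99 \left(-19\right) = -42 - 1881 = -1923$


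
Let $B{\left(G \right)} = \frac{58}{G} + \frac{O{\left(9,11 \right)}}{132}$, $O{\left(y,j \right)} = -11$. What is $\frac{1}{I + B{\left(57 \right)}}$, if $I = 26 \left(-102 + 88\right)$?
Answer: $- \frac{76}{27593} \approx -0.0027543$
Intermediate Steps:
$I = -364$ ($I = 26 \left(-14\right) = -364$)
$B{\left(G \right)} = - \frac{1}{12} + \frac{58}{G}$ ($B{\left(G \right)} = \frac{58}{G} - \frac{11}{132} = \frac{58}{G} - \frac{1}{12} = - \frac{1}{12} + \frac{58}{G}$)
$\frac{1}{I + B{\left(57 \right)}} = \frac{1}{-364 + \frac{696 - 57}{12 \cdot 57}} = \frac{1}{-364 + \frac{1}{12} \cdot \frac{1}{57} \left(696 - 57\right)} = \frac{1}{-364 + \frac{1}{12} \cdot \frac{1}{57} \cdot 639} = \frac{1}{-364 + \frac{71}{76}} = \frac{1}{- \frac{27593}{76}} = - \frac{76}{27593}$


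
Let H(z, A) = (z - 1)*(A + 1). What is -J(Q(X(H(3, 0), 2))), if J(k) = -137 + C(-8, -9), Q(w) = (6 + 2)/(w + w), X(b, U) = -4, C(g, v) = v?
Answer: 146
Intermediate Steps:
H(z, A) = (1 + A)*(-1 + z) (H(z, A) = (-1 + z)*(1 + A) = (1 + A)*(-1 + z))
Q(w) = 4/w (Q(w) = 8/((2*w)) = 8*(1/(2*w)) = 4/w)
J(k) = -146 (J(k) = -137 - 9 = -146)
-J(Q(X(H(3, 0), 2))) = -1*(-146) = 146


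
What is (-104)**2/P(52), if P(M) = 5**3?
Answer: 10816/125 ≈ 86.528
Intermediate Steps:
P(M) = 125
(-104)**2/P(52) = (-104)**2/125 = 10816*(1/125) = 10816/125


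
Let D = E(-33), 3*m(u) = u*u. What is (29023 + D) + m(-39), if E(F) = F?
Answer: 29497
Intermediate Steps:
m(u) = u²/3 (m(u) = (u*u)/3 = u²/3)
D = -33
(29023 + D) + m(-39) = (29023 - 33) + (⅓)*(-39)² = 28990 + (⅓)*1521 = 28990 + 507 = 29497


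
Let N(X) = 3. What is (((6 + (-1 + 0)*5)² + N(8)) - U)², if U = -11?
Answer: 225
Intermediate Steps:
(((6 + (-1 + 0)*5)² + N(8)) - U)² = (((6 + (-1 + 0)*5)² + 3) - 1*(-11))² = (((6 - 1*5)² + 3) + 11)² = (((6 - 5)² + 3) + 11)² = ((1² + 3) + 11)² = ((1 + 3) + 11)² = (4 + 11)² = 15² = 225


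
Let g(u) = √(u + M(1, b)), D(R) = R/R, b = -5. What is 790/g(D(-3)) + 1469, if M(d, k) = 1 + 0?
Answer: 1469 + 395*√2 ≈ 2027.6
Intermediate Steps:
D(R) = 1
M(d, k) = 1
g(u) = √(1 + u) (g(u) = √(u + 1) = √(1 + u))
790/g(D(-3)) + 1469 = 790/(√(1 + 1)) + 1469 = 790/(√2) + 1469 = 790*(√2/2) + 1469 = 395*√2 + 1469 = 1469 + 395*√2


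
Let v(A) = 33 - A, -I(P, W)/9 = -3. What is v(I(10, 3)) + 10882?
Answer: 10888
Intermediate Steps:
I(P, W) = 27 (I(P, W) = -9*(-3) = 27)
v(I(10, 3)) + 10882 = (33 - 1*27) + 10882 = (33 - 27) + 10882 = 6 + 10882 = 10888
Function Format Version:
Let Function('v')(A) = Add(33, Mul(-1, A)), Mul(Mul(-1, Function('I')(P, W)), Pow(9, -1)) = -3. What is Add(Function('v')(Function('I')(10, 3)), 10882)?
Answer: 10888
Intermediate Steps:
Function('I')(P, W) = 27 (Function('I')(P, W) = Mul(-9, -3) = 27)
Add(Function('v')(Function('I')(10, 3)), 10882) = Add(Add(33, Mul(-1, 27)), 10882) = Add(Add(33, -27), 10882) = Add(6, 10882) = 10888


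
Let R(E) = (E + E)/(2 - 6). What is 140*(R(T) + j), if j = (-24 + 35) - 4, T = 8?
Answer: 420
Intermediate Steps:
j = 7 (j = 11 - 4 = 7)
R(E) = -E/2 (R(E) = (2*E)/(-4) = (2*E)*(-1/4) = -E/2)
140*(R(T) + j) = 140*(-1/2*8 + 7) = 140*(-4 + 7) = 140*3 = 420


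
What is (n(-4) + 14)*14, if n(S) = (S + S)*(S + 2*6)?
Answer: -700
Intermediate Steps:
n(S) = 2*S*(12 + S) (n(S) = (2*S)*(S + 12) = (2*S)*(12 + S) = 2*S*(12 + S))
(n(-4) + 14)*14 = (2*(-4)*(12 - 4) + 14)*14 = (2*(-4)*8 + 14)*14 = (-64 + 14)*14 = -50*14 = -700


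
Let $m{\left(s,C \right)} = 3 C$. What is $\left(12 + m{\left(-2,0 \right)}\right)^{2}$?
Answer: $144$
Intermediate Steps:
$\left(12 + m{\left(-2,0 \right)}\right)^{2} = \left(12 + 3 \cdot 0\right)^{2} = \left(12 + 0\right)^{2} = 12^{2} = 144$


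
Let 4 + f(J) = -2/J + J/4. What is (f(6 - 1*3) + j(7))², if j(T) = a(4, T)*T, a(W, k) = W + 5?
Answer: 502681/144 ≈ 3490.8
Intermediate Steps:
a(W, k) = 5 + W
j(T) = 9*T (j(T) = (5 + 4)*T = 9*T)
f(J) = -4 - 2/J + J/4 (f(J) = -4 + (-2/J + J/4) = -4 - 2/J + J/4)
(f(6 - 1*3) + j(7))² = ((-4 - 2/(6 - 1*3) + (6 - 1*3)/4) + 9*7)² = ((-4 - 2/(6 - 3) + (6 - 3)/4) + 63)² = ((-4 - 2/3 + (¼)*3) + 63)² = ((-4 - 2*⅓ + ¾) + 63)² = ((-4 - ⅔ + ¾) + 63)² = (-47/12 + 63)² = (709/12)² = 502681/144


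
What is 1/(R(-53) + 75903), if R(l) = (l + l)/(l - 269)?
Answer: 161/12220436 ≈ 1.3175e-5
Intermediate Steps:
R(l) = 2*l/(-269 + l) (R(l) = (2*l)/(-269 + l) = 2*l/(-269 + l))
1/(R(-53) + 75903) = 1/(2*(-53)/(-269 - 53) + 75903) = 1/(2*(-53)/(-322) + 75903) = 1/(2*(-53)*(-1/322) + 75903) = 1/(53/161 + 75903) = 1/(12220436/161) = 161/12220436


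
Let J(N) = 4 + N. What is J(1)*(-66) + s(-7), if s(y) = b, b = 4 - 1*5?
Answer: -331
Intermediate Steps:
b = -1 (b = 4 - 5 = -1)
s(y) = -1
J(1)*(-66) + s(-7) = (4 + 1)*(-66) - 1 = 5*(-66) - 1 = -330 - 1 = -331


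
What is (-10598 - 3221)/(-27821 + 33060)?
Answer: -1063/403 ≈ -2.6377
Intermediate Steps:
(-10598 - 3221)/(-27821 + 33060) = -13819/5239 = -13819*1/5239 = -1063/403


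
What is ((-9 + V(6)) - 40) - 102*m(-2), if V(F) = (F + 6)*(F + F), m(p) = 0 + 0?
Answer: 95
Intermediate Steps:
m(p) = 0
V(F) = 2*F*(6 + F) (V(F) = (6 + F)*(2*F) = 2*F*(6 + F))
((-9 + V(6)) - 40) - 102*m(-2) = ((-9 + 2*6*(6 + 6)) - 40) - 102*0 = ((-9 + 2*6*12) - 40) + 0 = ((-9 + 144) - 40) + 0 = (135 - 40) + 0 = 95 + 0 = 95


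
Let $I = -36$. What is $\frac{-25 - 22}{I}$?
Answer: $\frac{47}{36} \approx 1.3056$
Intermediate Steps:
$\frac{-25 - 22}{I} = \frac{-25 - 22}{-36} = \left(-47\right) \left(- \frac{1}{36}\right) = \frac{47}{36}$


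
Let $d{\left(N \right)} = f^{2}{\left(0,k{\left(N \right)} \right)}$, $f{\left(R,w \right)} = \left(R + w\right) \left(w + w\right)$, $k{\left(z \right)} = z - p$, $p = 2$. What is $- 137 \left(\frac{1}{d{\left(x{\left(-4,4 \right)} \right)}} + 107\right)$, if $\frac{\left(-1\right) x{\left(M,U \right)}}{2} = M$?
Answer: $- \frac{75992393}{5184} \approx -14659.0$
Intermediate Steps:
$x{\left(M,U \right)} = - 2 M$
$k{\left(z \right)} = -2 + z$ ($k{\left(z \right)} = z - 2 = -2 + z$)
$f{\left(R,w \right)} = 2 w \left(R + w\right)$ ($f{\left(R,w \right)} = \left(R + w\right) 2 w = 2 w \left(R + w\right)$)
$d{\left(N \right)} = 4 \left(-2 + N\right)^{4}$ ($d{\left(N \right)} = \left(2 \left(-2 + N\right) \left(0 + \left(-2 + N\right)\right)\right)^{2} = \left(2 \left(-2 + N\right) \left(-2 + N\right)\right)^{2} = \left(2 \left(-2 + N\right)^{2}\right)^{2} = 4 \left(-2 + N\right)^{4}$)
$- 137 \left(\frac{1}{d{\left(x{\left(-4,4 \right)} \right)}} + 107\right) = - 137 \left(\frac{1}{4 \left(-2 - -8\right)^{4}} + 107\right) = - 137 \left(\frac{1}{4 \left(-2 + 8\right)^{4}} + 107\right) = - 137 \left(\frac{1}{4 \cdot 6^{4}} + 107\right) = - 137 \left(\frac{1}{4 \cdot 1296} + 107\right) = - 137 \left(\frac{1}{5184} + 107\right) = \left(-137\right) \frac{554689}{5184} = - \frac{75992393}{5184}$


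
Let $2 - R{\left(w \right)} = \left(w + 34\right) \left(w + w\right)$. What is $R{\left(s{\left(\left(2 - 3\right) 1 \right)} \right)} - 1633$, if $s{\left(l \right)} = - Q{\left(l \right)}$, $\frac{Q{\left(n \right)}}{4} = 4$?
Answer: $-1055$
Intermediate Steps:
$Q{\left(n \right)} = 16$ ($Q{\left(n \right)} = 4 \cdot 4 = 16$)
$s{\left(l \right)} = -16$ ($s{\left(l \right)} = \left(-1\right) 16 = -16$)
$R{\left(w \right)} = 2 - 2 w \left(34 + w\right)$ ($R{\left(w \right)} = 2 - \left(w + 34\right) \left(w + w\right) = 2 - \left(34 + w\right) 2 w = 2 - 2 w \left(34 + w\right)$)
$R{\left(s{\left(\left(2 - 3\right) 1 \right)} \right)} - 1633 = \left(2 - -1088 - 2 \left(-16\right)^{2}\right) - 1633 = \left(2 + 1088 - 512\right) - 1633 = 578 - 1633 = -1055$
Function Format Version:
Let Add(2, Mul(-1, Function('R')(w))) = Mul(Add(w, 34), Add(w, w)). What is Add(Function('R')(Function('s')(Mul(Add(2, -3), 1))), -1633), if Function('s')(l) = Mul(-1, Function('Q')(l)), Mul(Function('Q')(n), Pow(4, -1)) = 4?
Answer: -1055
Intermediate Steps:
Function('Q')(n) = 16 (Function('Q')(n) = Mul(4, 4) = 16)
Function('s')(l) = -16 (Function('s')(l) = Mul(-1, 16) = -16)
Function('R')(w) = Add(2, Mul(-2, w, Add(34, w))) (Function('R')(w) = Add(2, Mul(-1, Mul(Add(w, 34), Add(w, w)))) = Add(2, Mul(-1, Mul(Add(34, w), Mul(2, w)))) = Add(2, Mul(-1, Mul(2, w, Add(34, w)))) = Add(2, Mul(-2, w, Add(34, w))))
Add(Function('R')(Function('s')(Mul(Add(2, -3), 1))), -1633) = Add(Add(2, Mul(-68, -16), Mul(-2, Pow(-16, 2))), -1633) = Add(Add(2, 1088, Mul(-2, 256)), -1633) = Add(Add(2, 1088, -512), -1633) = Add(578, -1633) = -1055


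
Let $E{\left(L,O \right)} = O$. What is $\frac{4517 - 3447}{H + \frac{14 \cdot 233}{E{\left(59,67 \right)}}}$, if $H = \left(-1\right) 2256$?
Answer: $- \frac{7169}{14789} \approx -0.48475$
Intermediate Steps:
$H = -2256$
$\frac{4517 - 3447}{H + \frac{14 \cdot 233}{E{\left(59,67 \right)}}} = \frac{4517 - 3447}{-2256 + \frac{14 \cdot 233}{67}} = \frac{1070}{-2256 + 3262 \cdot \frac{1}{67}} = \frac{1070}{-2256 + \frac{3262}{67}} = \frac{1070}{- \frac{147890}{67}} = 1070 \left(- \frac{67}{147890}\right) = - \frac{7169}{14789}$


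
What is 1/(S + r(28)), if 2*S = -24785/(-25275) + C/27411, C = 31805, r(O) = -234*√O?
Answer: -253732593752705/363409672097204894279 - 110930996247563700*√7/363409672097204894279 ≈ -0.00080832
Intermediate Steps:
S = 16480589/15395845 (S = (-24785/(-25275) + 31805/27411)/2 = (-24785*(-1/25275) + 31805*(1/27411))/2 = (4957/5055 + 31805/27411)/2 = (½)*(32961178/15395845) = 16480589/15395845 ≈ 1.0705)
1/(S + r(28)) = 1/(16480589/15395845 - 468*√7)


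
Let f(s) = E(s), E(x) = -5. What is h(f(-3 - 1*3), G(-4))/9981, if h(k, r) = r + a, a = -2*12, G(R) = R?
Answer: -28/9981 ≈ -0.0028053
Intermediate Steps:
f(s) = -5
a = -24
h(k, r) = -24 + r (h(k, r) = r - 24 = -24 + r)
h(f(-3 - 1*3), G(-4))/9981 = (-24 - 4)/9981 = -28*1/9981 = -28/9981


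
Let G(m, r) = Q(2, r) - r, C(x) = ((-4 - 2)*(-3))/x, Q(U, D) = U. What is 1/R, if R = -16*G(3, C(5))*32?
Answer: 5/4096 ≈ 0.0012207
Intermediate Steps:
C(x) = 18/x (C(x) = (-6*(-3))/x = 18/x)
G(m, r) = 2 - r
R = 4096/5 (R = -16*(2 - 18/5)*32 = -16*(-8/5)*32 = (128/5)*32 = 4096/5 ≈ 819.20)
1/R = 1/(4096/5) = 5/4096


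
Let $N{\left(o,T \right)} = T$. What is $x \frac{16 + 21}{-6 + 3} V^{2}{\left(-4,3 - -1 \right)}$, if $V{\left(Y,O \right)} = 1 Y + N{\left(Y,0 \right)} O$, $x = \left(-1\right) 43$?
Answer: $\frac{25456}{3} \approx 8485.3$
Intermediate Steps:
$x = -43$
$V{\left(Y,O \right)} = Y$ ($V{\left(Y,O \right)} = 1 Y + 0 O = Y + 0 = Y$)
$x \frac{16 + 21}{-6 + 3} V^{2}{\left(-4,3 - -1 \right)} = - 43 \frac{16 + 21}{-6 + 3} \left(-4\right)^{2} = - 43 \frac{37}{-3} \cdot 16 = - 43 \cdot 37 \left(- \frac{1}{3}\right) 16 = \left(-43\right) \left(- \frac{37}{3}\right) 16 = \frac{1591}{3} \cdot 16 = \frac{25456}{3}$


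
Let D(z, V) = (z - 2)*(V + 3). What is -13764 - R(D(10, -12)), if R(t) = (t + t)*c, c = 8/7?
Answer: -95196/7 ≈ -13599.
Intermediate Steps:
c = 8/7 (c = 8*(⅐) = 8/7 ≈ 1.1429)
D(z, V) = (-2 + z)*(3 + V)
R(t) = 16*t/7 (R(t) = (t + t)*(8/7) = (2*t)*(8/7) = 16*t/7)
-13764 - R(D(10, -12)) = -13764 - 16*(-6 - 2*(-12) + 3*10 - 12*10)/7 = -13764 - 16*(-6 + 24 + 30 - 120)/7 = -13764 - 16*(-72)/7 = -13764 - 1*(-1152/7) = -13764 + 1152/7 = -95196/7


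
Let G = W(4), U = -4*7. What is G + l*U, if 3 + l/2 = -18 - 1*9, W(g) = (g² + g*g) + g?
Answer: 1716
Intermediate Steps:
W(g) = g + 2*g² (W(g) = (g² + g²) + g = 2*g² + g = g + 2*g²)
U = -28
G = 36 (G = 4*(1 + 2*4) = 4*(1 + 8) = 4*9 = 36)
l = -60 (l = -6 + 2*(-18 - 1*9) = -6 + 2*(-18 - 9) = -6 + 2*(-27) = -6 - 54 = -60)
G + l*U = 36 - 60*(-28) = 36 + 1680 = 1716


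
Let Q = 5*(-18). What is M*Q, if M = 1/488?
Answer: -45/244 ≈ -0.18443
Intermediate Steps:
Q = -90
M = 1/488 ≈ 0.0020492
M*Q = (1/488)*(-90) = -45/244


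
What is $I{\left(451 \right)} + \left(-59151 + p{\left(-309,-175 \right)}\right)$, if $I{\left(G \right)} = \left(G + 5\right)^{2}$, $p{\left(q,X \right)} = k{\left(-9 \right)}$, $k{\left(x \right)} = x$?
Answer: $148776$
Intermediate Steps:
$p{\left(q,X \right)} = -9$
$I{\left(G \right)} = \left(5 + G\right)^{2}$
$I{\left(451 \right)} + \left(-59151 + p{\left(-309,-175 \right)}\right) = \left(5 + 451\right)^{2} - 59160 = 456^{2} - 59160 = 207936 - 59160 = 148776$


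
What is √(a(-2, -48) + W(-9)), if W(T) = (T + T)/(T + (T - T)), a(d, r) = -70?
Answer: 2*I*√17 ≈ 8.2462*I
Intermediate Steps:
W(T) = 2 (W(T) = (2*T)/(T + 0) = (2*T)/T = 2)
√(a(-2, -48) + W(-9)) = √(-70 + 2) = √(-68) = 2*I*√17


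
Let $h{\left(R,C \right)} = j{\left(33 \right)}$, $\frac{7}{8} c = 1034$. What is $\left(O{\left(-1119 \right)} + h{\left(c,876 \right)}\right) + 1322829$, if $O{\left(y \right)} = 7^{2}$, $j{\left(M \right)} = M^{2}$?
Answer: $1323967$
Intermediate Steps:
$c = \frac{8272}{7}$ ($c = \frac{8}{7} \cdot 1034 = \frac{8272}{7} \approx 1181.7$)
$h{\left(R,C \right)} = 1089$ ($h{\left(R,C \right)} = 33^{2} = 1089$)
$O{\left(y \right)} = 49$
$\left(O{\left(-1119 \right)} + h{\left(c,876 \right)}\right) + 1322829 = \left(49 + 1089\right) + 1322829 = 1138 + 1322829 = 1323967$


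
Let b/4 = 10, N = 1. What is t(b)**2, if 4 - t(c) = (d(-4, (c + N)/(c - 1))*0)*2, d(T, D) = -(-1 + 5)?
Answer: 16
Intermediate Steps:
b = 40 (b = 4*10 = 40)
d(T, D) = -4 (d(T, D) = -1*4 = -4)
t(c) = 4 (t(c) = 4 - (-4*0)*2 = 4 - 0*2 = 4 - 1*0 = 4 + 0 = 4)
t(b)**2 = 4**2 = 16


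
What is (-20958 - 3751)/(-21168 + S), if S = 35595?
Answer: -24709/14427 ≈ -1.7127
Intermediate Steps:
(-20958 - 3751)/(-21168 + S) = (-20958 - 3751)/(-21168 + 35595) = -24709/14427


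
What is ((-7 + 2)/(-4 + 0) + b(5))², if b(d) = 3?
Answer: 289/16 ≈ 18.063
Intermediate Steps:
((-7 + 2)/(-4 + 0) + b(5))² = ((-7 + 2)/(-4 + 0) + 3)² = (-5/(-4) + 3)² = (-5*(-¼) + 3)² = (5/4 + 3)² = (17/4)² = 289/16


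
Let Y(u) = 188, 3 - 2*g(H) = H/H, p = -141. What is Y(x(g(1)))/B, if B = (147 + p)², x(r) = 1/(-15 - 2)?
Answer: 47/9 ≈ 5.2222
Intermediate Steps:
g(H) = 1 (g(H) = 3/2 - H/(2*H) = 3/2 - ½*1 = 3/2 - ½ = 1)
x(r) = -1/17 (x(r) = 1/(-17) = -1/17)
B = 36 (B = (147 - 141)² = 6² = 36)
Y(x(g(1)))/B = 188/36 = 188*(1/36) = 47/9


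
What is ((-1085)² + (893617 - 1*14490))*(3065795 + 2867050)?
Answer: 12200017681440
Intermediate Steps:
((-1085)² + (893617 - 1*14490))*(3065795 + 2867050) = (1177225 + (893617 - 14490))*5932845 = (1177225 + 879127)*5932845 = 2056352*5932845 = 12200017681440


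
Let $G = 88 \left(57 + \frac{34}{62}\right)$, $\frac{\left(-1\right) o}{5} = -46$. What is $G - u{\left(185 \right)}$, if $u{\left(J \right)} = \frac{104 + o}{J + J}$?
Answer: $\frac{29038343}{5735} \approx 5063.4$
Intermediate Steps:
$o = 230$ ($o = \left(-5\right) \left(-46\right) = 230$)
$G = \frac{156992}{31}$ ($G = 88 \left(57 + 34 \cdot \frac{1}{62}\right) = 88 \left(57 + \frac{17}{31}\right) = 88 \cdot \frac{1784}{31} = \frac{156992}{31} \approx 5064.3$)
$u{\left(J \right)} = \frac{167}{J}$ ($u{\left(J \right)} = \frac{104 + 230}{J + J} = \frac{334}{2 J} = 334 \frac{1}{2 J} = \frac{167}{J}$)
$G - u{\left(185 \right)} = \frac{156992}{31} - \frac{167}{185} = \frac{29038343}{5735}$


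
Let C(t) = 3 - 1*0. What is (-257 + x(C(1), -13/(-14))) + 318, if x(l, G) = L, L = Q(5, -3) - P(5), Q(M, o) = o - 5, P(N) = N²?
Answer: 28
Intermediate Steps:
C(t) = 3 (C(t) = 3 + 0 = 3)
Q(M, o) = -5 + o
L = -33 (L = (-5 - 3) - 1*5² = -8 - 1*25 = -8 - 25 = -33)
x(l, G) = -33
(-257 + x(C(1), -13/(-14))) + 318 = (-257 - 33) + 318 = -290 + 318 = 28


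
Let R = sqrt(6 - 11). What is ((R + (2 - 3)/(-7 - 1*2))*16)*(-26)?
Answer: -416/9 - 416*I*sqrt(5) ≈ -46.222 - 930.2*I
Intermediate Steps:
R = I*sqrt(5) (R = sqrt(-5) = I*sqrt(5) ≈ 2.2361*I)
((R + (2 - 3)/(-7 - 1*2))*16)*(-26) = ((I*sqrt(5) + (2 - 3)/(-7 - 1*2))*16)*(-26) = ((I*sqrt(5) - 1/(-7 - 2))*16)*(-26) = ((I*sqrt(5) - 1/(-9))*16)*(-26) = ((I*sqrt(5) - 1*(-1/9))*16)*(-26) = ((I*sqrt(5) + 1/9)*16)*(-26) = ((1/9 + I*sqrt(5))*16)*(-26) = (16/9 + 16*I*sqrt(5))*(-26) = -416/9 - 416*I*sqrt(5)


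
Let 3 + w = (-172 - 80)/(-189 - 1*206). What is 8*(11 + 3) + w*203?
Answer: -145159/395 ≈ -367.49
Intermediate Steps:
w = -933/395 (w = -3 + (-172 - 80)/(-189 - 1*206) = -3 - 252/(-189 - 206) = -3 - 252/(-395) = -3 - 252*(-1/395) = -3 + 252/395 = -933/395 ≈ -2.3620)
8*(11 + 3) + w*203 = 8*(11 + 3) - 933/395*203 = 8*14 - 189399/395 = 112 - 189399/395 = -145159/395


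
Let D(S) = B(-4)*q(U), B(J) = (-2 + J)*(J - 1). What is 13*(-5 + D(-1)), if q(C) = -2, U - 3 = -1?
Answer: -845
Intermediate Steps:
U = 2 (U = 3 - 1 = 2)
B(J) = (-1 + J)*(-2 + J) (B(J) = (-2 + J)*(-1 + J) = (-1 + J)*(-2 + J))
D(S) = -60 (D(S) = (2 + (-4)² - 3*(-4))*(-2) = (2 + 16 + 12)*(-2) = 30*(-2) = -60)
13*(-5 + D(-1)) = 13*(-5 - 60) = 13*(-65) = -845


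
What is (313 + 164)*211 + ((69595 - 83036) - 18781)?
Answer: 68425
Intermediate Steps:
(313 + 164)*211 + ((69595 - 83036) - 18781) = 477*211 + (-13441 - 18781) = 100647 - 32222 = 68425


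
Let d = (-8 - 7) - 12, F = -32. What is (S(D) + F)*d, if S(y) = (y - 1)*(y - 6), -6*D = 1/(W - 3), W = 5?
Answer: 10977/16 ≈ 686.06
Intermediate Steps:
D = -1/12 (D = -1/(6*(5 - 3)) = -1/6/2 = -1/6*1/2 = -1/12 ≈ -0.083333)
S(y) = (-1 + y)*(-6 + y)
d = -27 (d = -15 - 12 = -27)
(S(D) + F)*d = ((6 + (-1/12)**2 - 7*(-1/12)) - 32)*(-27) = ((6 + 1/144 + 7/12) - 32)*(-27) = (949/144 - 32)*(-27) = -3659/144*(-27) = 10977/16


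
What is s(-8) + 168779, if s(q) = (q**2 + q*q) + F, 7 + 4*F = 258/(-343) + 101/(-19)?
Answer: 1100745628/6517 ≈ 1.6890e+5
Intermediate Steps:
F = -21291/6517 (F = -7/4 + (258/(-343) + 101/(-19))/4 = -7/4 + (258*(-1/343) + 101*(-1/19))/4 = -7/4 + (-258/343 - 101/19)/4 = -7/4 + (1/4)*(-39545/6517) = -7/4 - 39545/26068 = -21291/6517 ≈ -3.2670)
s(q) = -21291/6517 + 2*q**2 (s(q) = (q**2 + q*q) - 21291/6517 = (q**2 + q**2) - 21291/6517 = 2*q**2 - 21291/6517 = -21291/6517 + 2*q**2)
s(-8) + 168779 = (-21291/6517 + 2*(-8)**2) + 168779 = (-21291/6517 + 2*64) + 168779 = (-21291/6517 + 128) + 168779 = 812885/6517 + 168779 = 1100745628/6517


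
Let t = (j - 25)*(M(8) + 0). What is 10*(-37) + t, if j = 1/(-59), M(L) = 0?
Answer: -370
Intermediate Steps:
j = -1/59 ≈ -0.016949
t = 0 (t = (-1/59 - 25)*(0 + 0) = -1476/59*0 = 0)
10*(-37) + t = 10*(-37) + 0 = -370 + 0 = -370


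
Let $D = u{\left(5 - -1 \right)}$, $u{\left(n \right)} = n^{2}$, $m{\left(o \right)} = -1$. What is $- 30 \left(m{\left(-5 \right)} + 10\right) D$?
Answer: $-9720$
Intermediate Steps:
$D = 36$ ($D = \left(5 - -1\right)^{2} = \left(5 + 1\right)^{2} = 6^{2} = 36$)
$- 30 \left(m{\left(-5 \right)} + 10\right) D = - 30 \left(-1 + 10\right) 36 = - 30 \cdot 9 \cdot 36 = - 30 \cdot 324 = \left(-1\right) 9720 = -9720$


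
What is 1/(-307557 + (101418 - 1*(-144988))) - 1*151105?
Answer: -9240221856/61151 ≈ -1.5111e+5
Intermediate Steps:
1/(-307557 + (101418 - 1*(-144988))) - 1*151105 = 1/(-307557 + (101418 + 144988)) - 151105 = 1/(-307557 + 246406) - 151105 = 1/(-61151) - 151105 = -1/61151 - 151105 = -9240221856/61151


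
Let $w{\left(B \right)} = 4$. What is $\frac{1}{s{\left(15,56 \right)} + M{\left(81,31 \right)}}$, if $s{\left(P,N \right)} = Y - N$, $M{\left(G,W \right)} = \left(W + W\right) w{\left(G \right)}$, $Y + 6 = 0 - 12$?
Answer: $\frac{1}{174} \approx 0.0057471$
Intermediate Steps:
$Y = -18$ ($Y = -6 + \left(0 - 12\right) = -6 - 12 = -18$)
$M{\left(G,W \right)} = 8 W$ ($M{\left(G,W \right)} = \left(W + W\right) 4 = 2 W 4 = 8 W$)
$s{\left(P,N \right)} = -18 - N$
$\frac{1}{s{\left(15,56 \right)} + M{\left(81,31 \right)}} = \frac{1}{\left(-18 - 56\right) + 8 \cdot 31} = \frac{1}{\left(-18 - 56\right) + 248} = \frac{1}{-74 + 248} = \frac{1}{174}$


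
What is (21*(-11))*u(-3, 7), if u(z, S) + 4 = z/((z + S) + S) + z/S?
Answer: 1086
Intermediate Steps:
u(z, S) = -4 + z/S + z/(z + 2*S) (u(z, S) = -4 + (z/((z + S) + S) + z/S) = -4 + (z/((S + z) + S) + z/S) = -4 + (z/(z + 2*S) + z/S) = -4 + (z/S + z/(z + 2*S)) = -4 + z/S + z/(z + 2*S))
(21*(-11))*u(-3, 7) = (21*(-11))*(((-3)**2 - 8*7**2 - 1*7*(-3))/(7*(-3 + 2*7))) = -33*(9 - 8*49 + 21)/(-3 + 14) = -33*(9 - 392 + 21)/11 = -33*(-362)/11 = -231*(-362/77) = 1086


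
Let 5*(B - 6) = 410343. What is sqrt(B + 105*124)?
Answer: sqrt(2377365)/5 ≈ 308.37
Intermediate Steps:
B = 410373/5 (B = 6 + (1/5)*410343 = 6 + 410343/5 = 410373/5 ≈ 82075.)
sqrt(B + 105*124) = sqrt(410373/5 + 105*124) = sqrt(410373/5 + 13020) = sqrt(475473/5) = sqrt(2377365)/5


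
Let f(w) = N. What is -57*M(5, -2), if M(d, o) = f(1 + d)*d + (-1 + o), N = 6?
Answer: -1539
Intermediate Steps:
f(w) = 6
M(d, o) = -1 + o + 6*d (M(d, o) = 6*d + (-1 + o) = -1 + o + 6*d)
-57*M(5, -2) = -57*(-1 - 2 + 6*5) = -57*(-1 - 2 + 30) = -57*27 = -1539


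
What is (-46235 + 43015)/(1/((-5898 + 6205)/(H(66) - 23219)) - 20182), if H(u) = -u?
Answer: 988540/6219159 ≈ 0.15895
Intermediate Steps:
(-46235 + 43015)/(1/((-5898 + 6205)/(H(66) - 23219)) - 20182) = (-46235 + 43015)/(1/((-5898 + 6205)/(-1*66 - 23219)) - 20182) = -3220/(1/(307/(-66 - 23219)) - 20182) = -3220/(1/(307/(-23285)) - 20182) = -3220/(1/(307*(-1/23285)) - 20182) = -3220/(1/(-307/23285) - 20182) = -3220/(-23285/307 - 20182) = -3220/(-6219159/307) = -3220*(-307/6219159) = 988540/6219159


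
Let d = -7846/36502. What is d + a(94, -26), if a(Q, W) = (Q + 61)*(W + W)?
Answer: -147106983/18251 ≈ -8060.2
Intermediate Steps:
a(Q, W) = 2*W*(61 + Q) (a(Q, W) = (61 + Q)*(2*W) = 2*W*(61 + Q))
d = -3923/18251 (d = -7846*1/36502 = -3923/18251 ≈ -0.21495)
d + a(94, -26) = -3923/18251 + 2*(-26)*(61 + 94) = -3923/18251 + 2*(-26)*155 = -3923/18251 - 8060 = -147106983/18251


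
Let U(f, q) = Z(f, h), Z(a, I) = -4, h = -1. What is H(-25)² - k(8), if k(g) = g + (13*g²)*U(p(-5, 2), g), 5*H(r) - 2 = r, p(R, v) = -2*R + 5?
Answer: 83529/25 ≈ 3341.2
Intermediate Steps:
p(R, v) = 5 - 2*R
U(f, q) = -4
H(r) = ⅖ + r/5
k(g) = g - 52*g² (k(g) = g + (13*g²)*(-4) = g - 52*g²)
H(-25)² - k(8) = (⅖ + (⅕)*(-25))² - 8*(1 - 52*8) = (⅖ - 5)² - 8*(1 - 416) = (-23/5)² - 8*(-415) = 529/25 - 1*(-3320) = 529/25 + 3320 = 83529/25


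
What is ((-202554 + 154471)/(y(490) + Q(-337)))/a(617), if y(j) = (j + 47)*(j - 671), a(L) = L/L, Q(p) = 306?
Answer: 48083/96891 ≈ 0.49626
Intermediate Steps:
a(L) = 1
y(j) = (-671 + j)*(47 + j) (y(j) = (47 + j)*(-671 + j) = (-671 + j)*(47 + j))
((-202554 + 154471)/(y(490) + Q(-337)))/a(617) = ((-202554 + 154471)/((-31537 + 490² - 624*490) + 306))/1 = -48083/((-31537 + 240100 - 305760) + 306)*1 = -48083/(-97197 + 306)*1 = -48083/(-96891)*1 = -48083*(-1/96891)*1 = (48083/96891)*1 = 48083/96891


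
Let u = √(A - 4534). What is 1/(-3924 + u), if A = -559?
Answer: -3924/15402869 - I*√5093/15402869 ≈ -0.00025476 - 4.6332e-6*I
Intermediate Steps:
u = I*√5093 (u = √(-559 - 4534) = √(-5093) = I*√5093 ≈ 71.365*I)
1/(-3924 + u) = 1/(-3924 + I*√5093)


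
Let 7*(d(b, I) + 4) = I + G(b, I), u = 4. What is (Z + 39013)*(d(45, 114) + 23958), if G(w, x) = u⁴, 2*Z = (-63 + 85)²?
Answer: 6596724240/7 ≈ 9.4239e+8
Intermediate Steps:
Z = 242 (Z = (-63 + 85)²/2 = (½)*22² = (½)*484 = 242)
G(w, x) = 256 (G(w, x) = 4⁴ = 256)
d(b, I) = 228/7 + I/7 (d(b, I) = -4 + (I + 256)/7 = -4 + (256 + I)/7 = -4 + (256/7 + I/7) = 228/7 + I/7)
(Z + 39013)*(d(45, 114) + 23958) = (242 + 39013)*((228/7 + (⅐)*114) + 23958) = 39255*((228/7 + 114/7) + 23958) = 39255*(342/7 + 23958) = 39255*(168048/7) = 6596724240/7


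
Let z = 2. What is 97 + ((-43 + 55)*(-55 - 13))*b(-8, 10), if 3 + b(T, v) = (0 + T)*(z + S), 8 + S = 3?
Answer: -17039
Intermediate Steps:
S = -5 (S = -8 + 3 = -5)
b(T, v) = -3 - 3*T (b(T, v) = -3 + (0 + T)*(2 - 5) = -3 + T*(-3) = -3 - 3*T)
97 + ((-43 + 55)*(-55 - 13))*b(-8, 10) = 97 + ((-43 + 55)*(-55 - 13))*(-3 - 3*(-8)) = 97 + (12*(-68))*(-3 + 24) = 97 - 816*21 = 97 - 17136 = -17039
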